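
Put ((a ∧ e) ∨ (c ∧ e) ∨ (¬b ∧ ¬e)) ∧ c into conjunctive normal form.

((a ∧ e) ∨ (c ∧ e) ∨ (¬b ∧ ¬e)) ∧ c
= (a ∨ c ∨ ¬b) ∧ (a ∨ c ∨ ¬e) ∧ (a ∨ e ∨ ¬b) ∧ (a ∨ e ∨ ¬e) ∧ (e ∨ c ∨ ¬b) ∧ (e ∨ c ∨ ¬e) ∧ (e ∨ e ∨ ¬b) ∧ (e ∨ e ∨ ¬e) ∧ c   [distribute ∨ over ∧]
= (e ∨ ¬b) ∧ c   [simplify]

(e ∨ ¬b) ∧ c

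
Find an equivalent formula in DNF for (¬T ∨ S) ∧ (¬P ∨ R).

(¬T ∧ ¬P) ∨ (¬T ∧ R) ∨ (S ∧ ¬P) ∨ (S ∧ R)

(¬T ∨ S) ∧ (¬P ∨ R)
≡ (¬T ∧ ¬P) ∨ (¬T ∧ R) ∨ (S ∧ ¬P) ∨ (S ∧ R)   (distribute ∧ over ∨)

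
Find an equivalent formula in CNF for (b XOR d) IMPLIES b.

NOT d OR b

(b XOR d) IMPLIES b
≡ NOT (b XOR d) OR b   — eliminate IMPLIES
≡ NOT ((b OR d) AND NOT (b AND d)) OR b   — expand XOR
≡ NOT (b OR d) OR NOT NOT (b AND d) OR b   — De Morgan
≡ (NOT b AND NOT d) OR NOT NOT (b AND d) OR b   — De Morgan
≡ (NOT b AND NOT d) OR (b AND d) OR b   — double negation
≡ (NOT b OR b OR b) AND (NOT b OR d OR b) AND (NOT d OR b OR b) AND (NOT d OR d OR b)   — distribute OR over AND
≡ NOT d OR b   — simplify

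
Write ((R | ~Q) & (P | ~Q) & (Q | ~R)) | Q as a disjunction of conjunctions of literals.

((R | ~Q) & (P | ~Q) & (Q | ~R)) | Q
⇔ (R & P & Q) | (R & P & ~R) | (R & ~Q & Q) | (R & ~Q & ~R) | (~Q & P & Q) | (~Q & P & ~R) | (~Q & ~Q & Q) | (~Q & ~Q & ~R) | Q   — distribute & over |
⇔ (~Q & ~R) | Q   — simplify

(~Q & ~R) | Q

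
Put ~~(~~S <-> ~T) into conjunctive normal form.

~~(~~S <-> ~T)
≡ ~~((~~S -> ~T) & (~T -> ~~S))
≡ ~~((~~~S | ~T) & (~T -> ~~S))
≡ ~~((~~~S | ~T) & (~~T | ~~S))
≡ (~~~S | ~T) & (~~T | ~~S)
≡ (~S | ~T) & (~~T | ~~S)
≡ (~S | ~T) & (T | ~~S)
≡ (~S | ~T) & (T | S)

(~S | ~T) & (T | S)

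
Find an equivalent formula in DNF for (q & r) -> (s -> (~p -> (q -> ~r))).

~q | ~r | ~s | p

(q & r) -> (s -> (~p -> (q -> ~r)))
≡ ~(q & r) | (s -> (~p -> (q -> ~r)))   — eliminate ->
≡ ~(q & r) | ~s | (~p -> (q -> ~r))   — eliminate ->
≡ ~(q & r) | ~s | ~~p | (q -> ~r)   — eliminate ->
≡ ~(q & r) | ~s | ~~p | ~q | ~r   — eliminate ->
≡ ~q | ~r | ~s | ~~p | ~q | ~r   — De Morgan
≡ ~q | ~r | ~s | p | ~q | ~r   — double negation
≡ ~q | ~r | ~s | p   — simplify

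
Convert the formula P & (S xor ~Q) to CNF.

P & (S xor ~Q)
⇔ P & (S | ~Q) & ~(S & ~Q)   [expand xor]
⇔ P & (S | ~Q) & (~S | ~~Q)   [De Morgan]
⇔ P & (S | ~Q) & (~S | Q)   [double negation]

P & (S | ~Q) & (~S | Q)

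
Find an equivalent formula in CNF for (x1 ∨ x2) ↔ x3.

(¬x1 ∨ x3) ∧ (¬x2 ∨ x3) ∧ (¬x3 ∨ x1 ∨ x2)

(x1 ∨ x2) ↔ x3
⇔ ((x1 ∨ x2) → x3) ∧ (x3 → (x1 ∨ x2))   [eliminate ↔]
⇔ (¬(x1 ∨ x2) ∨ x3) ∧ (x3 → (x1 ∨ x2))   [eliminate →]
⇔ (¬(x1 ∨ x2) ∨ x3) ∧ (¬x3 ∨ x1 ∨ x2)   [eliminate →]
⇔ ((¬x1 ∧ ¬x2) ∨ x3) ∧ (¬x3 ∨ x1 ∨ x2)   [De Morgan]
⇔ (¬x1 ∨ x3) ∧ (¬x2 ∨ x3) ∧ (¬x3 ∨ x1 ∨ x2)   [distribute ∨ over ∧]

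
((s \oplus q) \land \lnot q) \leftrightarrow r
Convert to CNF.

((s \oplus q) \land \lnot q) \leftrightarrow r
≡ (((s \oplus q) \land \lnot q) \to r) \land (r \to ((s \oplus q) \land \lnot q))   — eliminate \leftrightarrow
≡ (\lnot ((s \oplus q) \land \lnot q) \lor r) \land (r \to ((s \oplus q) \land \lnot q))   — eliminate \to
≡ (\lnot ((s \lor q) \land \lnot (s \land q) \land \lnot q) \lor r) \land (r \to ((s \oplus q) \land \lnot q))   — expand \oplus
≡ (\lnot ((s \lor q) \land \lnot (s \land q) \land \lnot q) \lor r) \land (\lnot r \lor ((s \oplus q) \land \lnot q))   — eliminate \to
≡ (\lnot ((s \lor q) \land \lnot (s \land q) \land \lnot q) \lor r) \land (\lnot r \lor ((s \lor q) \land \lnot (s \land q) \land \lnot q))   — expand \oplus
≡ (\lnot (s \lor q) \lor \lnot \lnot (s \land q) \lor \lnot \lnot q \lor r) \land (\lnot r \lor ((s \lor q) \land \lnot (s \land q) \land \lnot q))   — De Morgan
≡ ((\lnot s \land \lnot q) \lor \lnot \lnot (s \land q) \lor \lnot \lnot q \lor r) \land (\lnot r \lor ((s \lor q) \land \lnot (s \land q) \land \lnot q))   — De Morgan
≡ ((\lnot s \land \lnot q) \lor (s \land q) \lor \lnot \lnot q \lor r) \land (\lnot r \lor ((s \lor q) \land \lnot (s \land q) \land \lnot q))   — double negation
≡ ((\lnot s \land \lnot q) \lor (s \land q) \lor q \lor r) \land (\lnot r \lor ((s \lor q) \land \lnot (s \land q) \land \lnot q))   — double negation
≡ ((\lnot s \land \lnot q) \lor (s \land q) \lor q \lor r) \land (\lnot r \lor ((s \lor q) \land (\lnot s \lor \lnot q) \land \lnot q))   — De Morgan
≡ (\lnot s \lor s \lor q \lor r) \land (\lnot s \lor q \lor q \lor r) \land (\lnot q \lor s \lor q \lor r) \land (\lnot q \lor q \lor q \lor r) \land (\lnot r \lor s \lor q) \land (\lnot r \lor \lnot s \lor \lnot q) \land (\lnot r \lor \lnot q)   — distribute \lor over \land
≡ (\lnot s \lor q \lor r) \land (\lnot r \lor s \lor q) \land (\lnot r \lor \lnot q)   — simplify

(\lnot s \lor q \lor r) \land (\lnot r \lor s \lor q) \land (\lnot r \lor \lnot q)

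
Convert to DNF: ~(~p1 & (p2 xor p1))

~(~p1 & (p2 xor p1))
= ~(~p1 & ((p2 & ~p1) | (~p2 & p1)))   (expand xor)
= ~~p1 | ~((p2 & ~p1) | (~p2 & p1))   (De Morgan)
= p1 | ~((p2 & ~p1) | (~p2 & p1))   (double negation)
= p1 | (~(p2 & ~p1) & ~(~p2 & p1))   (De Morgan)
= p1 | ((~p2 | ~~p1) & ~(~p2 & p1))   (De Morgan)
= p1 | ((~p2 | p1) & ~(~p2 & p1))   (double negation)
= p1 | ((~p2 | p1) & (~~p2 | ~p1))   (De Morgan)
= p1 | ((~p2 | p1) & (p2 | ~p1))   (double negation)
= p1 | (~p2 & p2) | (~p2 & ~p1) | (p1 & p2) | (p1 & ~p1)   (distribute & over |)
= p1 | (~p2 & ~p1)   (simplify)

p1 | (~p2 & ~p1)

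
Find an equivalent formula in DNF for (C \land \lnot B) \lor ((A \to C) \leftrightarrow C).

(A \land \lnot C) \lor C

(C \land \lnot B) \lor ((A \to C) \leftrightarrow C)
= (C \land \lnot B) \lor (((A \to C) \to C) \land (C \to (A \to C)))   [eliminate \leftrightarrow]
= (C \land \lnot B) \lor ((\lnot (A \to C) \lor C) \land (C \to (A \to C)))   [eliminate \to]
= (C \land \lnot B) \lor ((\lnot (\lnot A \lor C) \lor C) \land (C \to (A \to C)))   [eliminate \to]
= (C \land \lnot B) \lor ((\lnot (\lnot A \lor C) \lor C) \land (\lnot C \lor (A \to C)))   [eliminate \to]
= (C \land \lnot B) \lor ((\lnot (\lnot A \lor C) \lor C) \land (\lnot C \lor \lnot A \lor C))   [eliminate \to]
= (C \land \lnot B) \lor (((\lnot \lnot A \land \lnot C) \lor C) \land (\lnot C \lor \lnot A \lor C))   [De Morgan]
= (C \land \lnot B) \lor (((A \land \lnot C) \lor C) \land (\lnot C \lor \lnot A \lor C))   [double negation]
= (C \land \lnot B) \lor (A \land \lnot C \land \lnot C) \lor (A \land \lnot C \land \lnot A) \lor (A \land \lnot C \land C) \lor (C \land \lnot C) \lor (C \land \lnot A) \lor (C \land C)   [distribute \land over \lor]
= (A \land \lnot C) \lor C   [simplify]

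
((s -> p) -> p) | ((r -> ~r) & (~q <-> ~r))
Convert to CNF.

(s | p | ~r) & (s | p | r | ~q)

((s -> p) -> p) | ((r -> ~r) & (~q <-> ~r))
≡ ~(s -> p) | p | ((r -> ~r) & (~q <-> ~r))   (eliminate ->)
≡ ~(~s | p) | p | ((r -> ~r) & (~q <-> ~r))   (eliminate ->)
≡ ~(~s | p) | p | ((~r | ~r) & (~q <-> ~r))   (eliminate ->)
≡ ~(~s | p) | p | ((~r | ~r) & (~q -> ~r) & (~r -> ~q))   (eliminate <->)
≡ ~(~s | p) | p | ((~r | ~r) & (~~q | ~r) & (~r -> ~q))   (eliminate ->)
≡ ~(~s | p) | p | ((~r | ~r) & (~~q | ~r) & (~~r | ~q))   (eliminate ->)
≡ (~~s & ~p) | p | ((~r | ~r) & (~~q | ~r) & (~~r | ~q))   (De Morgan)
≡ (s & ~p) | p | ((~r | ~r) & (~~q | ~r) & (~~r | ~q))   (double negation)
≡ (s & ~p) | p | ((~r | ~r) & (q | ~r) & (~~r | ~q))   (double negation)
≡ (s & ~p) | p | ((~r | ~r) & (q | ~r) & (r | ~q))   (double negation)
≡ (s | p | ~r | ~r) & (s | p | q | ~r) & (s | p | r | ~q) & (~p | p | ~r | ~r) & (~p | p | q | ~r) & (~p | p | r | ~q)   (distribute | over &)
≡ (s | p | ~r) & (s | p | r | ~q)   (simplify)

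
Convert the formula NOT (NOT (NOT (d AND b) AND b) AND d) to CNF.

(NOT d OR NOT b) AND (b OR NOT d)

NOT (NOT (NOT (d AND b) AND b) AND d)
≡ NOT NOT (NOT (d AND b) AND b) OR NOT d   [De Morgan]
≡ (NOT (d AND b) AND b) OR NOT d   [double negation]
≡ ((NOT d OR NOT b) AND b) OR NOT d   [De Morgan]
≡ (NOT d OR NOT b OR NOT d) AND (b OR NOT d)   [distribute OR over AND]
≡ (NOT d OR NOT b) AND (b OR NOT d)   [simplify]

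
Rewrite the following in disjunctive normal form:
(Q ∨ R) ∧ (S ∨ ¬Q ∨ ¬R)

(Q ∧ S) ∨ (Q ∧ ¬R) ∨ (R ∧ S) ∨ (R ∧ ¬Q)

(Q ∨ R) ∧ (S ∨ ¬Q ∨ ¬R)
≡ (Q ∧ S) ∨ (Q ∧ ¬Q) ∨ (Q ∧ ¬R) ∨ (R ∧ S) ∨ (R ∧ ¬Q) ∨ (R ∧ ¬R)
≡ (Q ∧ S) ∨ (Q ∧ ¬R) ∨ (R ∧ S) ∨ (R ∧ ¬Q)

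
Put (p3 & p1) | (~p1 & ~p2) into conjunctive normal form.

(p3 & p1) | (~p1 & ~p2)
≡ (p3 | ~p1) & (p3 | ~p2) & (p1 | ~p1) & (p1 | ~p2)   [distribute | over &]
≡ (p3 | ~p1) & (p3 | ~p2) & (p1 | ~p2)   [simplify]

(p3 | ~p1) & (p3 | ~p2) & (p1 | ~p2)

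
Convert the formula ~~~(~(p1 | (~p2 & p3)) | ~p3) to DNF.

~~~(~(p1 | (~p2 & p3)) | ~p3)
≡ ~(~(p1 | (~p2 & p3)) | ~p3)   (double negation)
≡ ~~(p1 | (~p2 & p3)) & ~~p3   (De Morgan)
≡ (p1 | (~p2 & p3)) & ~~p3   (double negation)
≡ (p1 | (~p2 & p3)) & p3   (double negation)
≡ (p1 & p3) | (~p2 & p3 & p3)   (distribute & over |)
≡ (p1 & p3) | (~p2 & p3)   (simplify)

(p1 & p3) | (~p2 & p3)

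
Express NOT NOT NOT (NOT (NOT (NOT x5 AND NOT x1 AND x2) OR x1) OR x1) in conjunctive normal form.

(x5 OR x1 OR NOT x2) AND NOT x1

NOT NOT NOT (NOT (NOT (NOT x5 AND NOT x1 AND x2) OR x1) OR x1)
≡ NOT (NOT (NOT (NOT x5 AND NOT x1 AND x2) OR x1) OR x1)   [double negation]
≡ NOT NOT (NOT (NOT x5 AND NOT x1 AND x2) OR x1) AND NOT x1   [De Morgan]
≡ (NOT (NOT x5 AND NOT x1 AND x2) OR x1) AND NOT x1   [double negation]
≡ (NOT NOT x5 OR NOT NOT x1 OR NOT x2 OR x1) AND NOT x1   [De Morgan]
≡ (x5 OR NOT NOT x1 OR NOT x2 OR x1) AND NOT x1   [double negation]
≡ (x5 OR x1 OR NOT x2 OR x1) AND NOT x1   [double negation]
≡ (x5 OR x1 OR NOT x2) AND NOT x1   [simplify]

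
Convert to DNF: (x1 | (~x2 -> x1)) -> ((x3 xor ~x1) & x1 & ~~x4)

(~x1 & ~x2) | (x3 & x1 & x4)

(x1 | (~x2 -> x1)) -> ((x3 xor ~x1) & x1 & ~~x4)
⇔ ~(x1 | (~x2 -> x1)) | ((x3 xor ~x1) & x1 & ~~x4)   — eliminate ->
⇔ ~(x1 | ~~x2 | x1) | ((x3 xor ~x1) & x1 & ~~x4)   — eliminate ->
⇔ ~(x1 | ~~x2 | x1) | (((x3 & ~~x1) | (~x3 & ~x1)) & x1 & ~~x4)   — expand xor
⇔ (~x1 & ~~~x2 & ~x1) | (((x3 & ~~x1) | (~x3 & ~x1)) & x1 & ~~x4)   — De Morgan
⇔ (~x1 & ~x2 & ~x1) | (((x3 & ~~x1) | (~x3 & ~x1)) & x1 & ~~x4)   — double negation
⇔ (~x1 & ~x2 & ~x1) | (((x3 & x1) | (~x3 & ~x1)) & x1 & ~~x4)   — double negation
⇔ (~x1 & ~x2 & ~x1) | (((x3 & x1) | (~x3 & ~x1)) & x1 & x4)   — double negation
⇔ (~x1 & ~x2 & ~x1) | (x3 & x1 & x1 & x4) | (~x3 & ~x1 & x1 & x4)   — distribute & over |
⇔ (~x1 & ~x2) | (x3 & x1 & x4)   — simplify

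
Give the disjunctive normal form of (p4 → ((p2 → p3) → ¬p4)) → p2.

(p4 → ((p2 → p3) → ¬p4)) → p2
= ¬(p4 → ((p2 → p3) → ¬p4)) ∨ p2   (eliminate →)
= ¬(¬p4 ∨ ((p2 → p3) → ¬p4)) ∨ p2   (eliminate →)
= ¬(¬p4 ∨ ¬(p2 → p3) ∨ ¬p4) ∨ p2   (eliminate →)
= ¬(¬p4 ∨ ¬(¬p2 ∨ p3) ∨ ¬p4) ∨ p2   (eliminate →)
= (¬¬p4 ∧ ¬¬(¬p2 ∨ p3) ∧ ¬¬p4) ∨ p2   (De Morgan)
= (p4 ∧ ¬¬(¬p2 ∨ p3) ∧ ¬¬p4) ∨ p2   (double negation)
= (p4 ∧ (¬p2 ∨ p3) ∧ ¬¬p4) ∨ p2   (double negation)
= (p4 ∧ (¬p2 ∨ p3) ∧ p4) ∨ p2   (double negation)
= (p4 ∧ ¬p2 ∧ p4) ∨ (p4 ∧ p3 ∧ p4) ∨ p2   (distribute ∧ over ∨)
= (p4 ∧ ¬p2) ∨ (p4 ∧ p3) ∨ p2   (simplify)

(p4 ∧ ¬p2) ∨ (p4 ∧ p3) ∨ p2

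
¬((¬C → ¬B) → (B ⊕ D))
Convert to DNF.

(C ∧ D ∧ B) ∨ (¬B ∧ ¬D)

¬((¬C → ¬B) → (B ⊕ D))
≡ ¬(¬(¬C → ¬B) ∨ (B ⊕ D))   — eliminate →
≡ ¬(¬(¬¬C ∨ ¬B) ∨ (B ⊕ D))   — eliminate →
≡ ¬(¬(¬¬C ∨ ¬B) ∨ (B ∧ ¬D) ∨ (¬B ∧ D))   — expand ⊕
≡ ¬¬(¬¬C ∨ ¬B) ∧ ¬(B ∧ ¬D) ∧ ¬(¬B ∧ D)   — De Morgan
≡ (¬¬C ∨ ¬B) ∧ ¬(B ∧ ¬D) ∧ ¬(¬B ∧ D)   — double negation
≡ (C ∨ ¬B) ∧ ¬(B ∧ ¬D) ∧ ¬(¬B ∧ D)   — double negation
≡ (C ∨ ¬B) ∧ (¬B ∨ ¬¬D) ∧ ¬(¬B ∧ D)   — De Morgan
≡ (C ∨ ¬B) ∧ (¬B ∨ D) ∧ ¬(¬B ∧ D)   — double negation
≡ (C ∨ ¬B) ∧ (¬B ∨ D) ∧ (¬¬B ∨ ¬D)   — De Morgan
≡ (C ∨ ¬B) ∧ (¬B ∨ D) ∧ (B ∨ ¬D)   — double negation
≡ (C ∧ ¬B ∧ B) ∨ (C ∧ ¬B ∧ ¬D) ∨ (C ∧ D ∧ B) ∨ (C ∧ D ∧ ¬D) ∨ (¬B ∧ ¬B ∧ B) ∨ (¬B ∧ ¬B ∧ ¬D) ∨ (¬B ∧ D ∧ B) ∨ (¬B ∧ D ∧ ¬D)   — distribute ∧ over ∨
≡ (C ∧ D ∧ B) ∨ (¬B ∧ ¬D)   — simplify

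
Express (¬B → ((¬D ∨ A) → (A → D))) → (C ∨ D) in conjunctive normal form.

(¬B ∨ C ∨ D) ∧ (A ∨ C ∨ D)

(¬B → ((¬D ∨ A) → (A → D))) → (C ∨ D)
≡ ¬(¬B → ((¬D ∨ A) → (A → D))) ∨ C ∨ D   [eliminate →]
≡ ¬(¬¬B ∨ ((¬D ∨ A) → (A → D))) ∨ C ∨ D   [eliminate →]
≡ ¬(¬¬B ∨ ¬(¬D ∨ A) ∨ (A → D)) ∨ C ∨ D   [eliminate →]
≡ ¬(¬¬B ∨ ¬(¬D ∨ A) ∨ ¬A ∨ D) ∨ C ∨ D   [eliminate →]
≡ (¬¬¬B ∧ ¬¬(¬D ∨ A) ∧ ¬¬A ∧ ¬D) ∨ C ∨ D   [De Morgan]
≡ (¬B ∧ ¬¬(¬D ∨ A) ∧ ¬¬A ∧ ¬D) ∨ C ∨ D   [double negation]
≡ (¬B ∧ (¬D ∨ A) ∧ ¬¬A ∧ ¬D) ∨ C ∨ D   [double negation]
≡ (¬B ∧ (¬D ∨ A) ∧ A ∧ ¬D) ∨ C ∨ D   [double negation]
≡ (¬B ∨ C ∨ D) ∧ (¬D ∨ A ∨ C ∨ D) ∧ (A ∨ C ∨ D) ∧ (¬D ∨ C ∨ D)   [distribute ∨ over ∧]
≡ (¬B ∨ C ∨ D) ∧ (A ∨ C ∨ D)   [simplify]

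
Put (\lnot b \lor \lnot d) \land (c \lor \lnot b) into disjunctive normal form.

(\lnot b \lor \lnot d) \land (c \lor \lnot b)
⇔ (\lnot b \land c) \lor (\lnot b \land \lnot b) \lor (\lnot d \land c) \lor (\lnot d \land \lnot b)
⇔ \lnot b \lor (\lnot d \land c)

\lnot b \lor (\lnot d \land c)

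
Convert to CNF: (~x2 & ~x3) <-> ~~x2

(x2 | x3) & ~x2

(~x2 & ~x3) <-> ~~x2
⇔ ((~x2 & ~x3) -> ~~x2) & (~~x2 -> (~x2 & ~x3))   [eliminate <->]
⇔ (~(~x2 & ~x3) | ~~x2) & (~~x2 -> (~x2 & ~x3))   [eliminate ->]
⇔ (~(~x2 & ~x3) | ~~x2) & (~~~x2 | (~x2 & ~x3))   [eliminate ->]
⇔ (~~x2 | ~~x3 | ~~x2) & (~~~x2 | (~x2 & ~x3))   [De Morgan]
⇔ (x2 | ~~x3 | ~~x2) & (~~~x2 | (~x2 & ~x3))   [double negation]
⇔ (x2 | x3 | ~~x2) & (~~~x2 | (~x2 & ~x3))   [double negation]
⇔ (x2 | x3 | x2) & (~~~x2 | (~x2 & ~x3))   [double negation]
⇔ (x2 | x3 | x2) & (~x2 | (~x2 & ~x3))   [double negation]
⇔ (x2 | x3 | x2) & (~x2 | ~x2) & (~x2 | ~x3)   [distribute | over &]
⇔ (x2 | x3) & ~x2   [simplify]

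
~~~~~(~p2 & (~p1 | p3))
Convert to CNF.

~~~~~(~p2 & (~p1 | p3))
≡ ~~~(~p2 & (~p1 | p3))   [double negation]
≡ ~(~p2 & (~p1 | p3))   [double negation]
≡ ~~p2 | ~(~p1 | p3)   [De Morgan]
≡ p2 | ~(~p1 | p3)   [double negation]
≡ p2 | (~~p1 & ~p3)   [De Morgan]
≡ p2 | (p1 & ~p3)   [double negation]
≡ (p2 | p1) & (p2 | ~p3)   [distribute | over &]

(p2 | p1) & (p2 | ~p3)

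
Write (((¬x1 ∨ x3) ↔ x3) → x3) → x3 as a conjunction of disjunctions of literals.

x1 ∨ x3

(((¬x1 ∨ x3) ↔ x3) → x3) → x3
= ¬(((¬x1 ∨ x3) ↔ x3) → x3) ∨ x3   (eliminate →)
= ¬(¬((¬x1 ∨ x3) ↔ x3) ∨ x3) ∨ x3   (eliminate →)
= ¬(¬(((¬x1 ∨ x3) → x3) ∧ (x3 → (¬x1 ∨ x3))) ∨ x3) ∨ x3   (eliminate ↔)
= ¬(¬((¬(¬x1 ∨ x3) ∨ x3) ∧ (x3 → (¬x1 ∨ x3))) ∨ x3) ∨ x3   (eliminate →)
= ¬(¬((¬(¬x1 ∨ x3) ∨ x3) ∧ (¬x3 ∨ ¬x1 ∨ x3)) ∨ x3) ∨ x3   (eliminate →)
= (¬¬((¬(¬x1 ∨ x3) ∨ x3) ∧ (¬x3 ∨ ¬x1 ∨ x3)) ∧ ¬x3) ∨ x3   (De Morgan)
= ((¬(¬x1 ∨ x3) ∨ x3) ∧ (¬x3 ∨ ¬x1 ∨ x3) ∧ ¬x3) ∨ x3   (double negation)
= (((¬¬x1 ∧ ¬x3) ∨ x3) ∧ (¬x3 ∨ ¬x1 ∨ x3) ∧ ¬x3) ∨ x3   (De Morgan)
= (((x1 ∧ ¬x3) ∨ x3) ∧ (¬x3 ∨ ¬x1 ∨ x3) ∧ ¬x3) ∨ x3   (double negation)
= (x1 ∨ x3 ∨ x3) ∧ (¬x3 ∨ x3 ∨ x3) ∧ (¬x3 ∨ ¬x1 ∨ x3 ∨ x3) ∧ (¬x3 ∨ x3)   (distribute ∨ over ∧)
= x1 ∨ x3   (simplify)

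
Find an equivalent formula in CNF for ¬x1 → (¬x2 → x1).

x1 ∨ x2

¬x1 → (¬x2 → x1)
⇔ ¬¬x1 ∨ (¬x2 → x1)   (eliminate →)
⇔ ¬¬x1 ∨ ¬¬x2 ∨ x1   (eliminate →)
⇔ x1 ∨ ¬¬x2 ∨ x1   (double negation)
⇔ x1 ∨ x2 ∨ x1   (double negation)
⇔ x1 ∨ x2   (simplify)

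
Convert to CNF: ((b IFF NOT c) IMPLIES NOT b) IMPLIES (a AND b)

((b IFF NOT c) IMPLIES NOT b) IMPLIES (a AND b)
≡ NOT ((b IFF NOT c) IMPLIES NOT b) OR (a AND b)   — eliminate IMPLIES
≡ NOT (NOT (b IFF NOT c) OR NOT b) OR (a AND b)   — eliminate IMPLIES
≡ NOT (NOT ((b IMPLIES NOT c) AND (NOT c IMPLIES b)) OR NOT b) OR (a AND b)   — eliminate IFF
≡ NOT (NOT ((NOT b OR NOT c) AND (NOT c IMPLIES b)) OR NOT b) OR (a AND b)   — eliminate IMPLIES
≡ NOT (NOT ((NOT b OR NOT c) AND (NOT NOT c OR b)) OR NOT b) OR (a AND b)   — eliminate IMPLIES
≡ (NOT NOT ((NOT b OR NOT c) AND (NOT NOT c OR b)) AND NOT NOT b) OR (a AND b)   — De Morgan
≡ ((NOT b OR NOT c) AND (NOT NOT c OR b) AND NOT NOT b) OR (a AND b)   — double negation
≡ ((NOT b OR NOT c) AND (c OR b) AND NOT NOT b) OR (a AND b)   — double negation
≡ ((NOT b OR NOT c) AND (c OR b) AND b) OR (a AND b)   — double negation
≡ (NOT b OR NOT c OR a) AND (NOT b OR NOT c OR b) AND (c OR b OR a) AND (c OR b OR b) AND (b OR a) AND (b OR b)   — distribute OR over AND
≡ (NOT b OR NOT c OR a) AND b   — simplify

(NOT b OR NOT c OR a) AND b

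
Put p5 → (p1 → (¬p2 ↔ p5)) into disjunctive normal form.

p5 → (p1 → (¬p2 ↔ p5))
≡ ¬p5 ∨ (p1 → (¬p2 ↔ p5))   [eliminate →]
≡ ¬p5 ∨ ¬p1 ∨ (¬p2 ↔ p5)   [eliminate →]
≡ ¬p5 ∨ ¬p1 ∨ ((¬p2 → p5) ∧ (p5 → ¬p2))   [eliminate ↔]
≡ ¬p5 ∨ ¬p1 ∨ ((¬¬p2 ∨ p5) ∧ (p5 → ¬p2))   [eliminate →]
≡ ¬p5 ∨ ¬p1 ∨ ((¬¬p2 ∨ p5) ∧ (¬p5 ∨ ¬p2))   [eliminate →]
≡ ¬p5 ∨ ¬p1 ∨ ((p2 ∨ p5) ∧ (¬p5 ∨ ¬p2))   [double negation]
≡ ¬p5 ∨ ¬p1 ∨ (p2 ∧ ¬p5) ∨ (p2 ∧ ¬p2) ∨ (p5 ∧ ¬p5) ∨ (p5 ∧ ¬p2)   [distribute ∧ over ∨]
≡ ¬p5 ∨ ¬p1 ∨ (p5 ∧ ¬p2)   [simplify]

¬p5 ∨ ¬p1 ∨ (p5 ∧ ¬p2)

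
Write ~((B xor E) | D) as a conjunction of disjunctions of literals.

~((B xor E) | D)
= ~(((B | E) & ~(B & E)) | D)
= ~((B | E) & ~(B & E)) & ~D
= (~(B | E) | ~~(B & E)) & ~D
= ((~B & ~E) | ~~(B & E)) & ~D
= ((~B & ~E) | (B & E)) & ~D
= (~B | B) & (~B | E) & (~E | B) & (~E | E) & ~D
= (~B | E) & (~E | B) & ~D

(~B | E) & (~E | B) & ~D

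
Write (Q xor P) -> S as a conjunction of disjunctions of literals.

(Q xor P) -> S
⇔ ~(Q xor P) | S   (eliminate ->)
⇔ ~((Q | P) & ~(Q & P)) | S   (expand xor)
⇔ ~(Q | P) | ~~(Q & P) | S   (De Morgan)
⇔ (~Q & ~P) | ~~(Q & P) | S   (De Morgan)
⇔ (~Q & ~P) | (Q & P) | S   (double negation)
⇔ (~Q | Q | S) & (~Q | P | S) & (~P | Q | S) & (~P | P | S)   (distribute | over &)
⇔ (~Q | P | S) & (~P | Q | S)   (simplify)

(~Q | P | S) & (~P | Q | S)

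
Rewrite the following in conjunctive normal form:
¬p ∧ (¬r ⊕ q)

¬p ∧ (¬r ⊕ q)
≡ ¬p ∧ (¬r ∨ q) ∧ ¬(¬r ∧ q)   (expand ⊕)
≡ ¬p ∧ (¬r ∨ q) ∧ (¬¬r ∨ ¬q)   (De Morgan)
≡ ¬p ∧ (¬r ∨ q) ∧ (r ∨ ¬q)   (double negation)

¬p ∧ (¬r ∨ q) ∧ (r ∨ ¬q)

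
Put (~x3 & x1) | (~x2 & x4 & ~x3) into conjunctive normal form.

(~x3 & x1) | (~x2 & x4 & ~x3)
= (~x3 | ~x2) & (~x3 | x4) & (~x3 | ~x3) & (x1 | ~x2) & (x1 | x4) & (x1 | ~x3)   (distribute | over &)
= ~x3 & (x1 | ~x2) & (x1 | x4)   (simplify)

~x3 & (x1 | ~x2) & (x1 | x4)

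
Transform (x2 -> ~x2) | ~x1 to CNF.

~x2 | ~x1

(x2 -> ~x2) | ~x1
⇔ ~x2 | ~x2 | ~x1   — eliminate ->
⇔ ~x2 | ~x1   — simplify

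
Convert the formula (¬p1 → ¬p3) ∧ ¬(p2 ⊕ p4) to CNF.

(¬p1 → ¬p3) ∧ ¬(p2 ⊕ p4)
= (¬¬p1 ∨ ¬p3) ∧ ¬(p2 ⊕ p4)   — eliminate →
= (¬¬p1 ∨ ¬p3) ∧ ¬((p2 ∨ p4) ∧ ¬(p2 ∧ p4))   — expand ⊕
= (p1 ∨ ¬p3) ∧ ¬((p2 ∨ p4) ∧ ¬(p2 ∧ p4))   — double negation
= (p1 ∨ ¬p3) ∧ (¬(p2 ∨ p4) ∨ ¬¬(p2 ∧ p4))   — De Morgan
= (p1 ∨ ¬p3) ∧ ((¬p2 ∧ ¬p4) ∨ ¬¬(p2 ∧ p4))   — De Morgan
= (p1 ∨ ¬p3) ∧ ((¬p2 ∧ ¬p4) ∨ (p2 ∧ p4))   — double negation
= (p1 ∨ ¬p3) ∧ (¬p2 ∨ p2) ∧ (¬p2 ∨ p4) ∧ (¬p4 ∨ p2) ∧ (¬p4 ∨ p4)   — distribute ∨ over ∧
= (p1 ∨ ¬p3) ∧ (¬p2 ∨ p4) ∧ (¬p4 ∨ p2)   — simplify

(p1 ∨ ¬p3) ∧ (¬p2 ∨ p4) ∧ (¬p4 ∨ p2)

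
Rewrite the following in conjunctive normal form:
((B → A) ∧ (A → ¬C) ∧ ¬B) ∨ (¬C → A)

¬B ∨ A ∨ C

((B → A) ∧ (A → ¬C) ∧ ¬B) ∨ (¬C → A)
= ((¬B ∨ A) ∧ (A → ¬C) ∧ ¬B) ∨ (¬C → A)
= ((¬B ∨ A) ∧ (¬A ∨ ¬C) ∧ ¬B) ∨ (¬C → A)
= ((¬B ∨ A) ∧ (¬A ∨ ¬C) ∧ ¬B) ∨ ¬¬C ∨ A
= ((¬B ∨ A) ∧ (¬A ∨ ¬C) ∧ ¬B) ∨ C ∨ A
= (¬B ∨ A ∨ C ∨ A) ∧ (¬A ∨ ¬C ∨ C ∨ A) ∧ (¬B ∨ C ∨ A)
= ¬B ∨ A ∨ C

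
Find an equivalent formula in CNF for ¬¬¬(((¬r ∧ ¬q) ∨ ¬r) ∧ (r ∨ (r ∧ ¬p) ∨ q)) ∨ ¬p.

¬¬¬(((¬r ∧ ¬q) ∨ ¬r) ∧ (r ∨ (r ∧ ¬p) ∨ q)) ∨ ¬p
⇔ ¬(((¬r ∧ ¬q) ∨ ¬r) ∧ (r ∨ (r ∧ ¬p) ∨ q)) ∨ ¬p   (double negation)
⇔ ¬((¬r ∧ ¬q) ∨ ¬r) ∨ ¬(r ∨ (r ∧ ¬p) ∨ q) ∨ ¬p   (De Morgan)
⇔ (¬(¬r ∧ ¬q) ∧ ¬¬r) ∨ ¬(r ∨ (r ∧ ¬p) ∨ q) ∨ ¬p   (De Morgan)
⇔ ((¬¬r ∨ ¬¬q) ∧ ¬¬r) ∨ ¬(r ∨ (r ∧ ¬p) ∨ q) ∨ ¬p   (De Morgan)
⇔ ((r ∨ ¬¬q) ∧ ¬¬r) ∨ ¬(r ∨ (r ∧ ¬p) ∨ q) ∨ ¬p   (double negation)
⇔ ((r ∨ q) ∧ ¬¬r) ∨ ¬(r ∨ (r ∧ ¬p) ∨ q) ∨ ¬p   (double negation)
⇔ ((r ∨ q) ∧ r) ∨ ¬(r ∨ (r ∧ ¬p) ∨ q) ∨ ¬p   (double negation)
⇔ ((r ∨ q) ∧ r) ∨ (¬r ∧ ¬(r ∧ ¬p) ∧ ¬q) ∨ ¬p   (De Morgan)
⇔ ((r ∨ q) ∧ r) ∨ (¬r ∧ (¬r ∨ ¬¬p) ∧ ¬q) ∨ ¬p   (De Morgan)
⇔ ((r ∨ q) ∧ r) ∨ (¬r ∧ (¬r ∨ p) ∧ ¬q) ∨ ¬p   (double negation)
⇔ (r ∨ q ∨ ¬r ∨ ¬p) ∧ (r ∨ q ∨ ¬r ∨ p ∨ ¬p) ∧ (r ∨ q ∨ ¬q ∨ ¬p) ∧ (r ∨ ¬r ∨ ¬p) ∧ (r ∨ ¬r ∨ p ∨ ¬p) ∧ (r ∨ ¬q ∨ ¬p)   (distribute ∨ over ∧)
⇔ r ∨ ¬q ∨ ¬p   (simplify)

r ∨ ¬q ∨ ¬p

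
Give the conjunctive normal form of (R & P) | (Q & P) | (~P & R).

(R | Q) & (R | P)

(R & P) | (Q & P) | (~P & R)
≡ (R | Q | ~P) & (R | Q | R) & (R | P | ~P) & (R | P | R) & (P | Q | ~P) & (P | Q | R) & (P | P | ~P) & (P | P | R)
≡ (R | Q) & (R | P)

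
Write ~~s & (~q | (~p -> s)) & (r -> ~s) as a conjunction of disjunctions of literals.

~~s & (~q | (~p -> s)) & (r -> ~s)
≡ ~~s & (~q | ~~p | s) & (r -> ~s)   — eliminate ->
≡ ~~s & (~q | ~~p | s) & (~r | ~s)   — eliminate ->
≡ s & (~q | ~~p | s) & (~r | ~s)   — double negation
≡ s & (~q | p | s) & (~r | ~s)   — double negation
≡ s & (~r | ~s)   — simplify

s & (~r | ~s)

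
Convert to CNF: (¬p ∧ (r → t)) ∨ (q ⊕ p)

(¬p ∨ ¬q) ∧ (¬r ∨ t ∨ q ∨ p)

(¬p ∧ (r → t)) ∨ (q ⊕ p)
= (¬p ∧ (¬r ∨ t)) ∨ (q ⊕ p)
= (¬p ∧ (¬r ∨ t)) ∨ ((q ∨ p) ∧ ¬(q ∧ p))
= (¬p ∧ (¬r ∨ t)) ∨ ((q ∨ p) ∧ (¬q ∨ ¬p))
= (¬p ∨ q ∨ p) ∧ (¬p ∨ ¬q ∨ ¬p) ∧ (¬r ∨ t ∨ q ∨ p) ∧ (¬r ∨ t ∨ ¬q ∨ ¬p)
= (¬p ∨ ¬q) ∧ (¬r ∨ t ∨ q ∨ p)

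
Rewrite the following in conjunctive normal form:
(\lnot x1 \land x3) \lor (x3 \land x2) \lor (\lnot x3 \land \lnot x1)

(\lnot x1 \land x3) \lor (x3 \land x2) \lor (\lnot x3 \land \lnot x1)
= (\lnot x1 \lor x3 \lor \lnot x3) \land (\lnot x1 \lor x3 \lor \lnot x1) \land (\lnot x1 \lor x2 \lor \lnot x3) \land (\lnot x1 \lor x2 \lor \lnot x1) \land (x3 \lor x3 \lor \lnot x3) \land (x3 \lor x3 \lor \lnot x1) \land (x3 \lor x2 \lor \lnot x3) \land (x3 \lor x2 \lor \lnot x1)   — distribute \lor over \land
= (\lnot x1 \lor x3) \land (\lnot x1 \lor x2)   — simplify

(\lnot x1 \lor x3) \land (\lnot x1 \lor x2)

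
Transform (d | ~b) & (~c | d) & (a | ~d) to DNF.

(d | ~b) & (~c | d) & (a | ~d)
⇔ (d & ~c & a) | (d & ~c & ~d) | (d & d & a) | (d & d & ~d) | (~b & ~c & a) | (~b & ~c & ~d) | (~b & d & a) | (~b & d & ~d)   [distribute & over |]
⇔ (d & a) | (~b & ~c & a) | (~b & ~c & ~d)   [simplify]

(d & a) | (~b & ~c & a) | (~b & ~c & ~d)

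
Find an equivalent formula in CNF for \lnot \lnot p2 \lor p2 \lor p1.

\lnot \lnot p2 \lor p2 \lor p1
= p2 \lor p2 \lor p1   [double negation]
= p2 \lor p1   [simplify]

p2 \lor p1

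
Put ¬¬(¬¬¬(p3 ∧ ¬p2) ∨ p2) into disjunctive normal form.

¬p3 ∨ p2

¬¬(¬¬¬(p3 ∧ ¬p2) ∨ p2)
⇔ ¬¬¬(p3 ∧ ¬p2) ∨ p2   [double negation]
⇔ ¬(p3 ∧ ¬p2) ∨ p2   [double negation]
⇔ ¬p3 ∨ ¬¬p2 ∨ p2   [De Morgan]
⇔ ¬p3 ∨ p2 ∨ p2   [double negation]
⇔ ¬p3 ∨ p2   [simplify]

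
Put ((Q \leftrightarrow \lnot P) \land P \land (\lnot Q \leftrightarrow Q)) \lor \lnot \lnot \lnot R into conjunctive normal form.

((Q \leftrightarrow \lnot P) \land P \land (\lnot Q \leftrightarrow Q)) \lor \lnot \lnot \lnot R
≡ ((Q \to \lnot P) \land (\lnot P \to Q) \land P \land (\lnot Q \leftrightarrow Q)) \lor \lnot \lnot \lnot R   (eliminate \leftrightarrow)
≡ ((\lnot Q \lor \lnot P) \land (\lnot P \to Q) \land P \land (\lnot Q \leftrightarrow Q)) \lor \lnot \lnot \lnot R   (eliminate \to)
≡ ((\lnot Q \lor \lnot P) \land (\lnot \lnot P \lor Q) \land P \land (\lnot Q \leftrightarrow Q)) \lor \lnot \lnot \lnot R   (eliminate \to)
≡ ((\lnot Q \lor \lnot P) \land (\lnot \lnot P \lor Q) \land P \land (\lnot Q \to Q) \land (Q \to \lnot Q)) \lor \lnot \lnot \lnot R   (eliminate \leftrightarrow)
≡ ((\lnot Q \lor \lnot P) \land (\lnot \lnot P \lor Q) \land P \land (\lnot \lnot Q \lor Q) \land (Q \to \lnot Q)) \lor \lnot \lnot \lnot R   (eliminate \to)
≡ ((\lnot Q \lor \lnot P) \land (\lnot \lnot P \lor Q) \land P \land (\lnot \lnot Q \lor Q) \land (\lnot Q \lor \lnot Q)) \lor \lnot \lnot \lnot R   (eliminate \to)
≡ ((\lnot Q \lor \lnot P) \land (P \lor Q) \land P \land (\lnot \lnot Q \lor Q) \land (\lnot Q \lor \lnot Q)) \lor \lnot \lnot \lnot R   (double negation)
≡ ((\lnot Q \lor \lnot P) \land (P \lor Q) \land P \land (Q \lor Q) \land (\lnot Q \lor \lnot Q)) \lor \lnot \lnot \lnot R   (double negation)
≡ ((\lnot Q \lor \lnot P) \land (P \lor Q) \land P \land (Q \lor Q) \land (\lnot Q \lor \lnot Q)) \lor \lnot R   (double negation)
≡ (\lnot Q \lor \lnot P \lor \lnot R) \land (P \lor Q \lor \lnot R) \land (P \lor \lnot R) \land (Q \lor Q \lor \lnot R) \land (\lnot Q \lor \lnot Q \lor \lnot R)   (distribute \lor over \land)
≡ (P \lor \lnot R) \land (Q \lor \lnot R) \land (\lnot Q \lor \lnot R)   (simplify)

(P \lor \lnot R) \land (Q \lor \lnot R) \land (\lnot Q \lor \lnot R)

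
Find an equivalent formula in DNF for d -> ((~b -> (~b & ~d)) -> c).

d -> ((~b -> (~b & ~d)) -> c)
≡ ~d | ((~b -> (~b & ~d)) -> c)   [eliminate ->]
≡ ~d | ~(~b -> (~b & ~d)) | c   [eliminate ->]
≡ ~d | ~(~~b | (~b & ~d)) | c   [eliminate ->]
≡ ~d | (~~~b & ~(~b & ~d)) | c   [De Morgan]
≡ ~d | (~b & ~(~b & ~d)) | c   [double negation]
≡ ~d | (~b & (~~b | ~~d)) | c   [De Morgan]
≡ ~d | (~b & (b | ~~d)) | c   [double negation]
≡ ~d | (~b & (b | d)) | c   [double negation]
≡ ~d | (~b & b) | (~b & d) | c   [distribute & over |]
≡ ~d | (~b & d) | c   [simplify]

~d | (~b & d) | c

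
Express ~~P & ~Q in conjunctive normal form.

P & ~Q

~~P & ~Q
≡ P & ~Q   [double negation]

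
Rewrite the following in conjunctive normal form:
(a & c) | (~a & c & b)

(a | b) & c

(a & c) | (~a & c & b)
≡ (a | ~a) & (a | c) & (a | b) & (c | ~a) & (c | c) & (c | b)   [distribute | over &]
≡ (a | b) & c   [simplify]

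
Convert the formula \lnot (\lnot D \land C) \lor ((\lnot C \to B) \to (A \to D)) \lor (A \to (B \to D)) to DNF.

\lnot (\lnot D \land C) \lor ((\lnot C \to B) \to (A \to D)) \lor (A \to (B \to D))
≡ \lnot (\lnot D \land C) \lor \lnot (\lnot C \to B) \lor (A \to D) \lor (A \to (B \to D))   [eliminate \to]
≡ \lnot (\lnot D \land C) \lor \lnot (\lnot \lnot C \lor B) \lor (A \to D) \lor (A \to (B \to D))   [eliminate \to]
≡ \lnot (\lnot D \land C) \lor \lnot (\lnot \lnot C \lor B) \lor \lnot A \lor D \lor (A \to (B \to D))   [eliminate \to]
≡ \lnot (\lnot D \land C) \lor \lnot (\lnot \lnot C \lor B) \lor \lnot A \lor D \lor \lnot A \lor (B \to D)   [eliminate \to]
≡ \lnot (\lnot D \land C) \lor \lnot (\lnot \lnot C \lor B) \lor \lnot A \lor D \lor \lnot A \lor \lnot B \lor D   [eliminate \to]
≡ \lnot \lnot D \lor \lnot C \lor \lnot (\lnot \lnot C \lor B) \lor \lnot A \lor D \lor \lnot A \lor \lnot B \lor D   [De Morgan]
≡ D \lor \lnot C \lor \lnot (\lnot \lnot C \lor B) \lor \lnot A \lor D \lor \lnot A \lor \lnot B \lor D   [double negation]
≡ D \lor \lnot C \lor (\lnot \lnot \lnot C \land \lnot B) \lor \lnot A \lor D \lor \lnot A \lor \lnot B \lor D   [De Morgan]
≡ D \lor \lnot C \lor (\lnot C \land \lnot B) \lor \lnot A \lor D \lor \lnot A \lor \lnot B \lor D   [double negation]
≡ D \lor \lnot C \lor \lnot A \lor \lnot B   [simplify]

D \lor \lnot C \lor \lnot A \lor \lnot B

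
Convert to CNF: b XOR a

(b OR a) AND (NOT b OR NOT a)

b XOR a
≡ (b OR a) AND NOT (b AND a)   — expand XOR
≡ (b OR a) AND (NOT b OR NOT a)   — De Morgan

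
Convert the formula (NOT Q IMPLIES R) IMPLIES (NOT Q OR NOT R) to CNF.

(NOT Q IMPLIES R) IMPLIES (NOT Q OR NOT R)
≡ NOT (NOT Q IMPLIES R) OR NOT Q OR NOT R   — eliminate IMPLIES
≡ NOT (NOT NOT Q OR R) OR NOT Q OR NOT R   — eliminate IMPLIES
≡ (NOT NOT NOT Q AND NOT R) OR NOT Q OR NOT R   — De Morgan
≡ (NOT Q AND NOT R) OR NOT Q OR NOT R   — double negation
≡ (NOT Q OR NOT Q OR NOT R) AND (NOT R OR NOT Q OR NOT R)   — distribute OR over AND
≡ NOT Q OR NOT R   — simplify

NOT Q OR NOT R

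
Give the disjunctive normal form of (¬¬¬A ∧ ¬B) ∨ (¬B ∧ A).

(¬¬¬A ∧ ¬B) ∨ (¬B ∧ A)
≡ (¬A ∧ ¬B) ∨ (¬B ∧ A)   (double negation)

(¬A ∧ ¬B) ∨ (¬B ∧ A)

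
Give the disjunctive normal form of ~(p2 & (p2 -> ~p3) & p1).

~(p2 & (p2 -> ~p3) & p1)
= ~(p2 & (~p2 | ~p3) & p1)   [eliminate ->]
= ~p2 | ~(~p2 | ~p3) | ~p1   [De Morgan]
= ~p2 | (~~p2 & ~~p3) | ~p1   [De Morgan]
= ~p2 | (p2 & ~~p3) | ~p1   [double negation]
= ~p2 | (p2 & p3) | ~p1   [double negation]

~p2 | (p2 & p3) | ~p1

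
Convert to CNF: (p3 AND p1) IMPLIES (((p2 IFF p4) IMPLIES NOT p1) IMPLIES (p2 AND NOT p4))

NOT p3 OR NOT p1 OR NOT p4 OR p2

(p3 AND p1) IMPLIES (((p2 IFF p4) IMPLIES NOT p1) IMPLIES (p2 AND NOT p4))
= NOT (p3 AND p1) OR (((p2 IFF p4) IMPLIES NOT p1) IMPLIES (p2 AND NOT p4))   [eliminate IMPLIES]
= NOT (p3 AND p1) OR NOT ((p2 IFF p4) IMPLIES NOT p1) OR (p2 AND NOT p4)   [eliminate IMPLIES]
= NOT (p3 AND p1) OR NOT (NOT (p2 IFF p4) OR NOT p1) OR (p2 AND NOT p4)   [eliminate IMPLIES]
= NOT (p3 AND p1) OR NOT (NOT ((p2 IMPLIES p4) AND (p4 IMPLIES p2)) OR NOT p1) OR (p2 AND NOT p4)   [eliminate IFF]
= NOT (p3 AND p1) OR NOT (NOT ((NOT p2 OR p4) AND (p4 IMPLIES p2)) OR NOT p1) OR (p2 AND NOT p4)   [eliminate IMPLIES]
= NOT (p3 AND p1) OR NOT (NOT ((NOT p2 OR p4) AND (NOT p4 OR p2)) OR NOT p1) OR (p2 AND NOT p4)   [eliminate IMPLIES]
= NOT p3 OR NOT p1 OR NOT (NOT ((NOT p2 OR p4) AND (NOT p4 OR p2)) OR NOT p1) OR (p2 AND NOT p4)   [De Morgan]
= NOT p3 OR NOT p1 OR (NOT NOT ((NOT p2 OR p4) AND (NOT p4 OR p2)) AND NOT NOT p1) OR (p2 AND NOT p4)   [De Morgan]
= NOT p3 OR NOT p1 OR ((NOT p2 OR p4) AND (NOT p4 OR p2) AND NOT NOT p1) OR (p2 AND NOT p4)   [double negation]
= NOT p3 OR NOT p1 OR ((NOT p2 OR p4) AND (NOT p4 OR p2) AND p1) OR (p2 AND NOT p4)   [double negation]
= (NOT p3 OR NOT p1 OR NOT p2 OR p4 OR p2) AND (NOT p3 OR NOT p1 OR NOT p2 OR p4 OR NOT p4) AND (NOT p3 OR NOT p1 OR NOT p4 OR p2 OR p2) AND (NOT p3 OR NOT p1 OR NOT p4 OR p2 OR NOT p4) AND (NOT p3 OR NOT p1 OR p1 OR p2) AND (NOT p3 OR NOT p1 OR p1 OR NOT p4)   [distribute OR over AND]
= NOT p3 OR NOT p1 OR NOT p4 OR p2   [simplify]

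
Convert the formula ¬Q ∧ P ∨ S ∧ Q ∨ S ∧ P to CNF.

(¬Q ∨ S) ∧ (P ∨ S) ∧ (P ∨ Q)

¬Q ∧ P ∨ S ∧ Q ∨ S ∧ P
≡ (¬Q ∨ S ∨ S) ∧ (¬Q ∨ S ∨ P) ∧ (¬Q ∨ Q ∨ S) ∧ (¬Q ∨ Q ∨ P) ∧ (P ∨ S ∨ S) ∧ (P ∨ S ∨ P) ∧ (P ∨ Q ∨ S) ∧ (P ∨ Q ∨ P)
≡ (¬Q ∨ S) ∧ (P ∨ S) ∧ (P ∨ Q)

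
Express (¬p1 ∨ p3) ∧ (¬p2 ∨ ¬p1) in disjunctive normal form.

¬p1 ∨ (p3 ∧ ¬p2)

(¬p1 ∨ p3) ∧ (¬p2 ∨ ¬p1)
≡ (¬p1 ∧ ¬p2) ∨ (¬p1 ∧ ¬p1) ∨ (p3 ∧ ¬p2) ∨ (p3 ∧ ¬p1)   [distribute ∧ over ∨]
≡ ¬p1 ∨ (p3 ∧ ¬p2)   [simplify]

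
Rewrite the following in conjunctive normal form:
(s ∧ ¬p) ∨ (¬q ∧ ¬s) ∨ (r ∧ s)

(s ∨ ¬q) ∧ (¬p ∨ ¬q ∨ r) ∧ (¬p ∨ ¬s ∨ r)

(s ∧ ¬p) ∨ (¬q ∧ ¬s) ∨ (r ∧ s)
≡ (s ∨ ¬q ∨ r) ∧ (s ∨ ¬q ∨ s) ∧ (s ∨ ¬s ∨ r) ∧ (s ∨ ¬s ∨ s) ∧ (¬p ∨ ¬q ∨ r) ∧ (¬p ∨ ¬q ∨ s) ∧ (¬p ∨ ¬s ∨ r) ∧ (¬p ∨ ¬s ∨ s)   (distribute ∨ over ∧)
≡ (s ∨ ¬q) ∧ (¬p ∨ ¬q ∨ r) ∧ (¬p ∨ ¬s ∨ r)   (simplify)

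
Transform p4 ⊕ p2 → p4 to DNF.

p4 ⊕ p2 → p4
⇔ ¬(p4 ⊕ p2) ∨ p4   — eliminate →
⇔ ¬(p4 ∧ ¬p2 ∨ ¬p4 ∧ p2) ∨ p4   — expand ⊕
⇔ ¬(p4 ∧ ¬p2) ∧ ¬(¬p4 ∧ p2) ∨ p4   — De Morgan
⇔ (¬p4 ∨ ¬¬p2) ∧ ¬(¬p4 ∧ p2) ∨ p4   — De Morgan
⇔ (¬p4 ∨ p2) ∧ ¬(¬p4 ∧ p2) ∨ p4   — double negation
⇔ (¬p4 ∨ p2) ∧ (¬¬p4 ∨ ¬p2) ∨ p4   — De Morgan
⇔ (¬p4 ∨ p2) ∧ (p4 ∨ ¬p2) ∨ p4   — double negation
⇔ ¬p4 ∧ p4 ∨ ¬p4 ∧ ¬p2 ∨ p2 ∧ p4 ∨ p2 ∧ ¬p2 ∨ p4   — distribute ∧ over ∨
⇔ ¬p4 ∧ ¬p2 ∨ p4   — simplify

¬p4 ∧ ¬p2 ∨ p4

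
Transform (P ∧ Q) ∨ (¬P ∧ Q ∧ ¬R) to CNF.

(P ∨ ¬R) ∧ Q

(P ∧ Q) ∨ (¬P ∧ Q ∧ ¬R)
≡ (P ∨ ¬P) ∧ (P ∨ Q) ∧ (P ∨ ¬R) ∧ (Q ∨ ¬P) ∧ (Q ∨ Q) ∧ (Q ∨ ¬R)   [distribute ∨ over ∧]
≡ (P ∨ ¬R) ∧ Q   [simplify]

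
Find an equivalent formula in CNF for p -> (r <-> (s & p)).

p -> (r <-> (s & p))
≡ ~p | (r <-> (s & p))   [eliminate ->]
≡ ~p | ((r -> (s & p)) & ((s & p) -> r))   [eliminate <->]
≡ ~p | ((~r | (s & p)) & ((s & p) -> r))   [eliminate ->]
≡ ~p | ((~r | (s & p)) & (~(s & p) | r))   [eliminate ->]
≡ ~p | ((~r | (s & p)) & (~s | ~p | r))   [De Morgan]
≡ (~p | ~r | s) & (~p | ~r | p) & (~p | ~s | ~p | r)   [distribute | over &]
≡ (~p | ~r | s) & (~p | ~s | r)   [simplify]

(~p | ~r | s) & (~p | ~s | r)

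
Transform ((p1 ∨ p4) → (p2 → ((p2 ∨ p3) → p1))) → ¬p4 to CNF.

((p1 ∨ p4) → (p2 → ((p2 ∨ p3) → p1))) → ¬p4
⇔ ¬((p1 ∨ p4) → (p2 → ((p2 ∨ p3) → p1))) ∨ ¬p4   [eliminate →]
⇔ ¬(¬(p1 ∨ p4) ∨ (p2 → ((p2 ∨ p3) → p1))) ∨ ¬p4   [eliminate →]
⇔ ¬(¬(p1 ∨ p4) ∨ ¬p2 ∨ ((p2 ∨ p3) → p1)) ∨ ¬p4   [eliminate →]
⇔ ¬(¬(p1 ∨ p4) ∨ ¬p2 ∨ ¬(p2 ∨ p3) ∨ p1) ∨ ¬p4   [eliminate →]
⇔ (¬¬(p1 ∨ p4) ∧ ¬¬p2 ∧ ¬¬(p2 ∨ p3) ∧ ¬p1) ∨ ¬p4   [De Morgan]
⇔ ((p1 ∨ p4) ∧ ¬¬p2 ∧ ¬¬(p2 ∨ p3) ∧ ¬p1) ∨ ¬p4   [double negation]
⇔ ((p1 ∨ p4) ∧ p2 ∧ ¬¬(p2 ∨ p3) ∧ ¬p1) ∨ ¬p4   [double negation]
⇔ ((p1 ∨ p4) ∧ p2 ∧ (p2 ∨ p3) ∧ ¬p1) ∨ ¬p4   [double negation]
⇔ (p1 ∨ p4 ∨ ¬p4) ∧ (p2 ∨ ¬p4) ∧ (p2 ∨ p3 ∨ ¬p4) ∧ (¬p1 ∨ ¬p4)   [distribute ∨ over ∧]
⇔ (p2 ∨ ¬p4) ∧ (¬p1 ∨ ¬p4)   [simplify]

(p2 ∨ ¬p4) ∧ (¬p1 ∨ ¬p4)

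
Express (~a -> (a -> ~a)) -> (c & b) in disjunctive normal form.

(~a -> (a -> ~a)) -> (c & b)
≡ ~(~a -> (a -> ~a)) | (c & b)
≡ ~(~~a | (a -> ~a)) | (c & b)
≡ ~(~~a | ~a | ~a) | (c & b)
≡ (~~~a & ~~a & ~~a) | (c & b)
≡ (~a & ~~a & ~~a) | (c & b)
≡ (~a & a & ~~a) | (c & b)
≡ (~a & a & a) | (c & b)
≡ c & b

c & b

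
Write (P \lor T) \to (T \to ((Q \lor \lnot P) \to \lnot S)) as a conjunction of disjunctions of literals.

(\lnot T \lor \lnot Q \lor \lnot S) \land (\lnot T \lor P \lor \lnot S)

(P \lor T) \to (T \to ((Q \lor \lnot P) \to \lnot S))
= \lnot (P \lor T) \lor (T \to ((Q \lor \lnot P) \to \lnot S))   [eliminate \to]
= \lnot (P \lor T) \lor \lnot T \lor ((Q \lor \lnot P) \to \lnot S)   [eliminate \to]
= \lnot (P \lor T) \lor \lnot T \lor \lnot (Q \lor \lnot P) \lor \lnot S   [eliminate \to]
= (\lnot P \land \lnot T) \lor \lnot T \lor \lnot (Q \lor \lnot P) \lor \lnot S   [De Morgan]
= (\lnot P \land \lnot T) \lor \lnot T \lor (\lnot Q \land \lnot \lnot P) \lor \lnot S   [De Morgan]
= (\lnot P \land \lnot T) \lor \lnot T \lor (\lnot Q \land P) \lor \lnot S   [double negation]
= (\lnot P \lor \lnot T \lor \lnot Q \lor \lnot S) \land (\lnot P \lor \lnot T \lor P \lor \lnot S) \land (\lnot T \lor \lnot T \lor \lnot Q \lor \lnot S) \land (\lnot T \lor \lnot T \lor P \lor \lnot S)   [distribute \lor over \land]
= (\lnot T \lor \lnot Q \lor \lnot S) \land (\lnot T \lor P \lor \lnot S)   [simplify]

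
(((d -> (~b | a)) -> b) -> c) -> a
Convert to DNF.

(((d -> (~b | a)) -> b) -> c) -> a
⇔ ~(((d -> (~b | a)) -> b) -> c) | a   — eliminate ->
⇔ ~(~((d -> (~b | a)) -> b) | c) | a   — eliminate ->
⇔ ~(~(~(d -> (~b | a)) | b) | c) | a   — eliminate ->
⇔ ~(~(~(~d | ~b | a) | b) | c) | a   — eliminate ->
⇔ (~~(~(~d | ~b | a) | b) & ~c) | a   — De Morgan
⇔ ((~(~d | ~b | a) | b) & ~c) | a   — double negation
⇔ (((~~d & ~~b & ~a) | b) & ~c) | a   — De Morgan
⇔ (((d & ~~b & ~a) | b) & ~c) | a   — double negation
⇔ (((d & b & ~a) | b) & ~c) | a   — double negation
⇔ (d & b & ~a & ~c) | (b & ~c) | a   — distribute & over |
⇔ (b & ~c) | a   — simplify

(b & ~c) | a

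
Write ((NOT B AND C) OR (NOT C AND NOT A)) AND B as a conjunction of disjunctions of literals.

((NOT B AND C) OR (NOT C AND NOT A)) AND B
= (NOT B OR NOT C) AND (NOT B OR NOT A) AND (C OR NOT C) AND (C OR NOT A) AND B   [distribute OR over AND]
= (NOT B OR NOT C) AND (NOT B OR NOT A) AND (C OR NOT A) AND B   [simplify]

(NOT B OR NOT C) AND (NOT B OR NOT A) AND (C OR NOT A) AND B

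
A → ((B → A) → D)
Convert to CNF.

¬A ∨ D

A → ((B → A) → D)
⇔ ¬A ∨ ((B → A) → D)   [eliminate →]
⇔ ¬A ∨ ¬(B → A) ∨ D   [eliminate →]
⇔ ¬A ∨ ¬(¬B ∨ A) ∨ D   [eliminate →]
⇔ ¬A ∨ (¬¬B ∧ ¬A) ∨ D   [De Morgan]
⇔ ¬A ∨ (B ∧ ¬A) ∨ D   [double negation]
⇔ (¬A ∨ B ∨ D) ∧ (¬A ∨ ¬A ∨ D)   [distribute ∨ over ∧]
⇔ ¬A ∨ D   [simplify]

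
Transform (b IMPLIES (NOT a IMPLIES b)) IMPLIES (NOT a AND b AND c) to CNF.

b AND NOT a AND (NOT b OR c)

(b IMPLIES (NOT a IMPLIES b)) IMPLIES (NOT a AND b AND c)
≡ NOT (b IMPLIES (NOT a IMPLIES b)) OR (NOT a AND b AND c)
≡ NOT (NOT b OR (NOT a IMPLIES b)) OR (NOT a AND b AND c)
≡ NOT (NOT b OR NOT NOT a OR b) OR (NOT a AND b AND c)
≡ (NOT NOT b AND NOT NOT NOT a AND NOT b) OR (NOT a AND b AND c)
≡ (b AND NOT NOT NOT a AND NOT b) OR (NOT a AND b AND c)
≡ (b AND NOT a AND NOT b) OR (NOT a AND b AND c)
≡ (b OR NOT a) AND (b OR b) AND (b OR c) AND (NOT a OR NOT a) AND (NOT a OR b) AND (NOT a OR c) AND (NOT b OR NOT a) AND (NOT b OR b) AND (NOT b OR c)
≡ b AND NOT a AND (NOT b OR c)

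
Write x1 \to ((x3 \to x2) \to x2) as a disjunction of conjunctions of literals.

\lnot x1 \lor (x3 \land \lnot x2) \lor x2

x1 \to ((x3 \to x2) \to x2)
= \lnot x1 \lor ((x3 \to x2) \to x2)   [eliminate \to]
= \lnot x1 \lor \lnot (x3 \to x2) \lor x2   [eliminate \to]
= \lnot x1 \lor \lnot (\lnot x3 \lor x2) \lor x2   [eliminate \to]
= \lnot x1 \lor (\lnot \lnot x3 \land \lnot x2) \lor x2   [De Morgan]
= \lnot x1 \lor (x3 \land \lnot x2) \lor x2   [double negation]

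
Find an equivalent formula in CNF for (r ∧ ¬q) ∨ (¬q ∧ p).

(r ∧ ¬q) ∨ (¬q ∧ p)
≡ (r ∨ ¬q) ∧ (r ∨ p) ∧ (¬q ∨ ¬q) ∧ (¬q ∨ p)   — distribute ∨ over ∧
≡ (r ∨ p) ∧ ¬q   — simplify

(r ∨ p) ∧ ¬q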